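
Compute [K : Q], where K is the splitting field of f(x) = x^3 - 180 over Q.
[K : Q] = 6

The roots of x^3 - 180 are ∛180, ω∛180, ω^2∛180 where ω = e^(2πi/3) is a primitive cube root of unity, so K = Q(∛180, ω). Now [Q(∛180):Q] = 3 (since 180 is not a perfect cube, x^3 - 180 is irreducible) and [Q(ω):Q] = 2. Both 2 and 3 divide [K:Q], and [K:Q] ≤ 3·2 = 6, so [K:Q] = 6. (Equivalently: Q(∛180) ⊂ R but ω ∉ R, so [K : Q(∛180)] = 2.)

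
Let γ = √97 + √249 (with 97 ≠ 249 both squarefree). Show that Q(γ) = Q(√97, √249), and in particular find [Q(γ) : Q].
[Q(γ) : Q] = 4 (equivalently, Q(γ) = Q(√97, √249))

Obviously Q(γ) ⊆ Q(√97, √249), and [Q(√97, √249):Q] = 4 (since 97, 249 are distinct squarefree integers > 1 with 24153 not a perfect square). To show equality we compute the minimal polynomial of γ. From γ = √97 + √249: γ^2 = 97 + 2√(24153) + 249 = 346 + 2√(24153), so γ^2 - 346 = 2√(24153); squaring, (γ^2 - 346)^2 = 4·24153, i.e. γ^4 - 692γ^2 + 119716 - 96612 = 0, i.e. γ^4 - 692γ^2 + 23104 = 0. So γ is a root of x^4 - 692x^2 + 23104. This polynomial is irreducible over Q: it has no rational root (each ±√97 ± √249 is irrational), and any factorization into two quadratics over Q would force √(24153) ∈ Q (pairing opposite roots) or √97, √249 ∈ Q (other pairings), all impossible. Hence [Q(γ):Q] = 4 = [Q(√97, √249):Q], so Q(γ) = Q(√97, √249).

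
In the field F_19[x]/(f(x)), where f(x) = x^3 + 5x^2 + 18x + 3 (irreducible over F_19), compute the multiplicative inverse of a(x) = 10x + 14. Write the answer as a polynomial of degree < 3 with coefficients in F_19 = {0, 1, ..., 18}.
a(x)^(-1) ≡ 5x^2 + 18x + 4 (mod f(x))

Since f is irreducible over F_19, F_19[x]/(f) is a field and a(x) ≠ 0 has an inverse. Apply the extended Euclidean algorithm to f(x) and a(x) in F_19[x]: f(x) = (2x^2 + 11x + 13)·a(x) + (11). The last nonzero remainder is the constant 11 = gcd(f, a) in F_19. Back-substituting through the division chain expresses 11 = s(x)·a(x) + t(x)·f(x) with s(x) ≡ 17x^2 + 8x + 6 (mod f), so (17x^2 + 8x + 6)·a(x) ≡ 11 (mod f). Multiplying by 11^(-1) ≡ 7 in F_19 gives a(x)^(-1) ≡ 7·(17x^2 + 8x + 6) ≡ 5x^2 + 18x + 4 (mod f). Check: (10x + 14)·(5x^2 + 18x + 4) = 12x^3 + 3x^2 + 7x + 18 ≡ 1 (mod x^3 + 5x^2 + 18x + 3).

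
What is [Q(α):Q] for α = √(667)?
[Q(α):Q] = 2

[Q(α):Q] equals the degree of the minimal polynomial of α. Here α^2 = 667 and x^2 - 667 is irreducible (d = 667 is squarefree, ≠ 1, hence not a square), so deg(m_α) = 2. Thus [Q(α):Q] = 2.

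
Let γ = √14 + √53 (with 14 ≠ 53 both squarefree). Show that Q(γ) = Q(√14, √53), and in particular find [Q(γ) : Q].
[Q(γ) : Q] = 4 (equivalently, Q(γ) = Q(√14, √53))

Obviously Q(γ) ⊆ Q(√14, √53), and [Q(√14, √53):Q] = 4 (since 14, 53 are distinct squarefree integers > 1 with 742 not a perfect square). To show equality we compute the minimal polynomial of γ. From γ = √14 + √53: γ^2 = 14 + 2√(742) + 53 = 67 + 2√(742), so γ^2 - 67 = 2√(742); squaring, (γ^2 - 67)^2 = 4·742, i.e. γ^4 - 134γ^2 + 4489 - 2968 = 0, i.e. γ^4 - 134γ^2 + 1521 = 0. So γ is a root of x^4 - 134x^2 + 1521. This polynomial is irreducible over Q: it has no rational root (each ±√14 ± √53 is irrational), and any factorization into two quadratics over Q would force √(742) ∈ Q (pairing opposite roots) or √14, √53 ∈ Q (other pairings), all impossible. Hence [Q(γ):Q] = 4 = [Q(√14, √53):Q], so Q(γ) = Q(√14, √53).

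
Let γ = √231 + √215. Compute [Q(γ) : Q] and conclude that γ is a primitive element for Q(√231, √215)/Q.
[Q(γ) : Q] = 4 (equivalently, Q(γ) = Q(√231, √215))

Obviously Q(γ) ⊆ Q(√231, √215), and [Q(√231, √215):Q] = 4 (since 231, 215 are distinct squarefree integers > 1 with 49665 not a perfect square). To show equality we compute the minimal polynomial of γ. From γ = √231 + √215: γ^2 = 231 + 2√(49665) + 215 = 446 + 2√(49665), so γ^2 - 446 = 2√(49665); squaring, (γ^2 - 446)^2 = 4·49665, i.e. γ^4 - 892γ^2 + 198916 - 198660 = 0, i.e. γ^4 - 892γ^2 + 256 = 0. So γ is a root of x^4 - 892x^2 + 256. This polynomial is irreducible over Q: it has no rational root (each ±√231 ± √215 is irrational), and any factorization into two quadratics over Q would force √(49665) ∈ Q (pairing opposite roots) or √231, √215 ∈ Q (other pairings), all impossible. Hence [Q(γ):Q] = 4 = [Q(√231, √215):Q], so Q(γ) = Q(√231, √215).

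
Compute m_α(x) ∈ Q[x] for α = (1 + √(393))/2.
m_α(x) = x^2 - x - 98

From 2α - 1 = √(393), squaring gives (2α - 1)^2 = 393, i.e. 4α^2 - 4α + 1 = 393, so α^2 - α + (1 - 393)/4 = 0. Since 393 ≡ 1 (mod 4), (1 - 393)/4 = -98 ∈ Z. The polynomial x^2 - x - 98 has discriminant 1 - 4·(-98) = 393, which is not a perfect square in Q (d = 393 is squarefree and ≠ 1), so x^2 - x - 98 is irreducible over Q. It is the minimal polynomial of α.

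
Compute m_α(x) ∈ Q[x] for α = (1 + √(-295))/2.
m_α(x) = x^2 - x + 74

From 2α - 1 = √(-295), squaring gives (2α - 1)^2 = -295, i.e. 4α^2 - 4α + 1 = -295, so α^2 - α + (1 + 295)/4 = 0. Since -295 ≡ 1 (mod 4), (1 + 295)/4 = 74 ∈ Z. The polynomial x^2 - x + 74 has discriminant 1 - 4·(74) = -295, which is not a perfect square in Q (d = -295 is squarefree and ≠ 1), so x^2 - x + 74 is irreducible over Q. It is the minimal polynomial of α.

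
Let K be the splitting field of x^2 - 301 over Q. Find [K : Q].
[K : Q] = 2

f(x) = x^2 - 301 factors as (x - √301)(x + √301). The splitting field is K = Q(√301). Since 301 is squarefree and > 1, it is not a perfect square, so x^2 - 301 is irreducible over Q and [Q(√301) : Q] = 2. Hence [K : Q] = 2.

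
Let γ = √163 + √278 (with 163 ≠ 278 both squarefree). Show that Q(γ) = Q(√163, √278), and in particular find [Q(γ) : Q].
[Q(γ) : Q] = 4 (equivalently, Q(γ) = Q(√163, √278))

Obviously Q(γ) ⊆ Q(√163, √278), and [Q(√163, √278):Q] = 4 (since 163, 278 are distinct squarefree integers > 1 with 45314 not a perfect square). To show equality we compute the minimal polynomial of γ. From γ = √163 + √278: γ^2 = 163 + 2√(45314) + 278 = 441 + 2√(45314), so γ^2 - 441 = 2√(45314); squaring, (γ^2 - 441)^2 = 4·45314, i.e. γ^4 - 882γ^2 + 194481 - 181256 = 0, i.e. γ^4 - 882γ^2 + 13225 = 0. So γ is a root of x^4 - 882x^2 + 13225. This polynomial is irreducible over Q: it has no rational root (each ±√163 ± √278 is irrational), and any factorization into two quadratics over Q would force √(45314) ∈ Q (pairing opposite roots) or √163, √278 ∈ Q (other pairings), all impossible. Hence [Q(γ):Q] = 4 = [Q(√163, √278):Q], so Q(γ) = Q(√163, √278).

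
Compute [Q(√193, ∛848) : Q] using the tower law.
[Q(√193, ∛848) : Q] = 6

Let L = Q(√193, ∛848). Since Q(√193) ⊂ L and [Q(√193):Q] = 2, the tower law gives 2 | [L:Q]. Likewise Q(∛848) ⊂ L with [Q(∛848):Q] = 3 (because 848 is not a perfect cube), so 3 | [L:Q]. As gcd(2,3) = 1, [L:Q] is divisible by 6. Conversely L is generated over Q by √193 and ∛848, so [L:Q] ≤ 2·3 = 6. Therefore [Q(√193, ∛848) : Q] = 6.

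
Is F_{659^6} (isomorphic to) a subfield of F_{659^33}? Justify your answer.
No: F_{659^6} is not a subfield of F_{659^33}

F_{p^m} embeds in F_{p^n} iff m | n. Here 6 ∤ 33 (since 33 = 5·6 + 3 with remainder 3 ≠ 0), so F_{659^6} is not a subfield of F_{659^33}. Equivalently: if it were, the tower law would give 6 = [F_{659^6}:F_659] dividing [F_{659^33}:F_659] = 33, contradiction.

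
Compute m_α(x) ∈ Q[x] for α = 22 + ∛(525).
m_α(x) = x^3 - 66x^2 + 1452x - 11173

Set β = α - 22 = ∛(525), so β^3 = 525. Then (α - 22)^3 - 525 = 0, i.e. α is a root of g(x) = (x - 22)^3 - 525 = x^3 - 66x^2 + 1452x - 11173. Since g(x) = h(x - 22) where h(x) = x^3 - 525, and h is irreducible over Q (because 525 is not a perfect cube, so h has no rational root, and a monic cubic with no rational root is irreducible), g is also irreducible (irreducibility is preserved under the substitution x → x - 22). Hence m_α(x) = x^3 - 66x^2 + 1452x - 11173.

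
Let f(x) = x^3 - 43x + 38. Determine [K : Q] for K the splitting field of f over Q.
[K : Q] = 6

By the rational root test, any rational root of the monic integer polynomial f(x) = x^3 - 43x + 38 must be an integer dividing the constant term 38, i.e. one of ±{1, 2, 19, 38}. Evaluating: f(1) = -4, f(-1) = 80, f(2) = -40, f(-2) = 116, f(19) = 6080, f(-19) = -6004, f(38) = 53276, f(-38) = -53200; none is 0, so f has no rational root and is therefore irreducible over Q (a cubic with no linear factor over a field is irreducible). For an irreducible cubic, the Galois group is A_3 or S_3 according as the discriminant disc(f) = -4a^3 - 27b^2 = -4·(-43)^3 - 27·(38)^2 = 279040 is or is not a square in Q. Here disc(f) = 279040 is not a perfect square in Q, so the Galois group of f over Q is not contained in A_3 and must be all of S_3. The splitting field has degree |S_3| = 6 over Q, so [K : Q] = 6.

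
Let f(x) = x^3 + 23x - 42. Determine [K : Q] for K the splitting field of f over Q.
[K : Q] = 6

By the rational root test, any rational root of the monic integer polynomial f(x) = x^3 + 23x - 42 must be an integer dividing the constant term -42, i.e. one of ±{1, 2, 3, 6, 7, 14, 21, 42}. Evaluating: f(1) = -18, f(-1) = -66, f(2) = 12, f(-2) = -96, f(3) = 54, f(-3) = -138, f(6) = 312, f(-6) = -396, f(7) = 462, f(-7) = -546, f(14) = 3024, f(-14) = -3108, f(21) = 9702, f(-21) = -9786, f(42) = 75012, f(-42) = -75096; none is 0, so f has no rational root and is therefore irreducible over Q (a cubic with no linear factor over a field is irreducible). For an irreducible cubic, the Galois group is A_3 or S_3 according as the discriminant disc(f) = -4a^3 - 27b^2 = -4·(23)^3 - 27·(-42)^2 = -96296 is or is not a square in Q. Here disc(f) = -96296 is not a perfect square in Q, so the Galois group of f over Q is not contained in A_3 and must be all of S_3. The splitting field has degree |S_3| = 6 over Q, so [K : Q] = 6.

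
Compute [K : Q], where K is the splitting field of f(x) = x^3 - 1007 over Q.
[K : Q] = 6

The roots of x^3 - 1007 are ∛1007, ω∛1007, ω^2∛1007 where ω = e^(2πi/3) is a primitive cube root of unity, so K = Q(∛1007, ω). Now [Q(∛1007):Q] = 3 (since 1007 is not a perfect cube, x^3 - 1007 is irreducible) and [Q(ω):Q] = 2. Both 2 and 3 divide [K:Q], and [K:Q] ≤ 3·2 = 6, so [K:Q] = 6. (Equivalently: Q(∛1007) ⊂ R but ω ∉ R, so [K : Q(∛1007)] = 2.)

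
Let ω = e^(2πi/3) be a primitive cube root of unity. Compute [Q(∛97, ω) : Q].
[Q(∛97, ω) : Q] = 6

[Q(∛97):Q] = 3 (min poly x^3 - 97, irreducible since 97 is not a perfect cube). [Q(ω):Q] = 2 (min poly x^2 + x + 1). Since Q(∛97) ⊂ R and ω ∉ R, we have ω ∉ Q(∛97), so x^2 + x + 1 remains irreducible over Q(∛97) and [Q(∛97, ω) : Q(∛97)] = 2. By the tower law, [Q(∛97, ω) : Q] = 3 · 2 = 6. (In fact Q(∛97, ω) is the splitting field of x^3 - 97 over Q.)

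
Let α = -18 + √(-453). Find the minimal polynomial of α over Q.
m_α(x) = x^2 + 36x + 777

From α + 18 = √(-453), squaring gives (α + 18)^2 = -453, i.e. α^2 + 36α + 324 = -453, so α^2 + 36α + 777 = 0. The discriminant of x^2 + 36x + 777 is (36)^2 - 4·(777) = 1296 - 3108 = -1812, and 4·(-453) is not a perfect square in Q since -453 is squarefree and ≠ 1. Hence x^2 + 36x + 777 is irreducible over Q and is the minimal polynomial of α.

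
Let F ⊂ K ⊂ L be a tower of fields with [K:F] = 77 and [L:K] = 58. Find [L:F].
[L:F] = 4466

The tower law says that for any tower of field extensions F ⊂ K ⊂ L with finite degrees, [L:F] = [L:K] · [K:F]. Here this gives [L:F] = 58 · 77 = 4466.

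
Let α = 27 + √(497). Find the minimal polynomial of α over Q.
m_α(x) = x^2 - 54x + 232

From α - 27 = √(497), squaring gives (α - 27)^2 = 497, i.e. α^2 - 54α + 729 = 497, so α^2 - 54α + 232 = 0. The discriminant of x^2 - 54x + 232 is (-54)^2 - 4·(232) = 2916 - 928 = 1988, and 4·(497) is not a perfect square in Q since 497 is squarefree and ≠ 1. Hence x^2 - 54x + 232 is irreducible over Q and is the minimal polynomial of α.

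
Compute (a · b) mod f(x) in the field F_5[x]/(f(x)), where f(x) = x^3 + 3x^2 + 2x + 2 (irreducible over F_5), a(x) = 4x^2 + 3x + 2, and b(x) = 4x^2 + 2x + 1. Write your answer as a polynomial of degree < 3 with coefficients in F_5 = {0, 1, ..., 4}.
a · b ≡ x + 3 (mod f(x))

Multiply in F_5[x]: a(x)·b(x) = (4x^2 + 3x + 2)·(4x^2 + 2x + 1) = x^4 + 3x^2 + 2x + 2. This has degree ≥ 3, so divide by f(x) over F_5: x^4 + 3x^2 + 2x + 2 = (x + 2)·(x^3 + 3x^2 + 2x + 2) + (x + 3). Hence a·b ≡ x + 3 (mod f). (F_5[x]/(f) is a field with 5^3 = 125 elements since f is irreducible of degree 3.)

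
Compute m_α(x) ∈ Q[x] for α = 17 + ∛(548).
m_α(x) = x^3 - 51x^2 + 867x - 5461

Set β = α - 17 = ∛(548), so β^3 = 548. Then (α - 17)^3 - 548 = 0, i.e. α is a root of g(x) = (x - 17)^3 - 548 = x^3 - 51x^2 + 867x - 5461. Since g(x) = h(x - 17) where h(x) = x^3 - 548, and h is irreducible over Q (because 548 is not a perfect cube, so h has no rational root, and a monic cubic with no rational root is irreducible), g is also irreducible (irreducibility is preserved under the substitution x → x - 17). Hence m_α(x) = x^3 - 51x^2 + 867x - 5461.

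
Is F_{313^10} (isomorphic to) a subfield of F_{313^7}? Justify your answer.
No: F_{313^10} is not a subfield of F_{313^7}

F_{p^m} embeds in F_{p^n} iff m | n. Here 10 ∤ 7 (since 7 = 0·10 + 7 with remainder 7 ≠ 0), so F_{313^10} is not a subfield of F_{313^7}. Equivalently: if it were, the tower law would give 10 = [F_{313^10}:F_313] dividing [F_{313^7}:F_313] = 7, contradiction.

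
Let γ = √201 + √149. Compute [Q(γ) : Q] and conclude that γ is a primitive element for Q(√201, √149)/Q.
[Q(γ) : Q] = 4 (equivalently, Q(γ) = Q(√201, √149))

Obviously Q(γ) ⊆ Q(√201, √149), and [Q(√201, √149):Q] = 4 (since 201, 149 are distinct squarefree integers > 1 with 29949 not a perfect square). To show equality we compute the minimal polynomial of γ. From γ = √201 + √149: γ^2 = 201 + 2√(29949) + 149 = 350 + 2√(29949), so γ^2 - 350 = 2√(29949); squaring, (γ^2 - 350)^2 = 4·29949, i.e. γ^4 - 700γ^2 + 122500 - 119796 = 0, i.e. γ^4 - 700γ^2 + 2704 = 0. So γ is a root of x^4 - 700x^2 + 2704. This polynomial is irreducible over Q: it has no rational root (each ±√201 ± √149 is irrational), and any factorization into two quadratics over Q would force √(29949) ∈ Q (pairing opposite roots) or √201, √149 ∈ Q (other pairings), all impossible. Hence [Q(γ):Q] = 4 = [Q(√201, √149):Q], so Q(γ) = Q(√201, √149).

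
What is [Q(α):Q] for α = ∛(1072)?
[Q(α):Q] = 3

The minimal polynomial of α is x^3 - 1072, irreducible over Q since 1072 is not a perfect cube (so x^3 - 1072 has no rational root). Hence [Q(α):Q] = deg(m_α) = 3.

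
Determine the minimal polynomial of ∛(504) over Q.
m_α(x) = x^3 - 504

α satisfies α^3 = 504, so x^3 - 504 annihilates α. By the rational root test, a rational root p/q (in lowest terms) of x^3 - 504 would satisfy p^3 = 504 q^3, forcing q = 1 and p^3 = 504; but 504 is not a perfect cube, contradiction. A monic cubic over Q with no rational root is irreducible (any nontrivial factorization would include a linear factor). Hence x^3 - 504 is the minimal polynomial of α, and in particular [Q(α):Q] = 3.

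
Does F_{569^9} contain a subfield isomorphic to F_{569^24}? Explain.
No: F_{569^24} is not a subfield of F_{569^9}

F_{p^m} embeds in F_{p^n} iff m | n. Here 24 ∤ 9 (since 9 = 0·24 + 9 with remainder 9 ≠ 0), so F_{569^24} is not a subfield of F_{569^9}. Equivalently: if it were, the tower law would give 24 = [F_{569^24}:F_569] dividing [F_{569^9}:F_569] = 9, contradiction.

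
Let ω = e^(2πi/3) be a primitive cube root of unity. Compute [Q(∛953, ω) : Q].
[Q(∛953, ω) : Q] = 6

[Q(∛953):Q] = 3 (min poly x^3 - 953, irreducible since 953 is not a perfect cube). [Q(ω):Q] = 2 (min poly x^2 + x + 1). Since Q(∛953) ⊂ R and ω ∉ R, we have ω ∉ Q(∛953), so x^2 + x + 1 remains irreducible over Q(∛953) and [Q(∛953, ω) : Q(∛953)] = 2. By the tower law, [Q(∛953, ω) : Q] = 3 · 2 = 6. (In fact Q(∛953, ω) is the splitting field of x^3 - 953 over Q.)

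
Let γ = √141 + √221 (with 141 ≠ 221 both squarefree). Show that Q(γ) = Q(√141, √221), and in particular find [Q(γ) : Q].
[Q(γ) : Q] = 4 (equivalently, Q(γ) = Q(√141, √221))

Obviously Q(γ) ⊆ Q(√141, √221), and [Q(√141, √221):Q] = 4 (since 141, 221 are distinct squarefree integers > 1 with 31161 not a perfect square). To show equality we compute the minimal polynomial of γ. From γ = √141 + √221: γ^2 = 141 + 2√(31161) + 221 = 362 + 2√(31161), so γ^2 - 362 = 2√(31161); squaring, (γ^2 - 362)^2 = 4·31161, i.e. γ^4 - 724γ^2 + 131044 - 124644 = 0, i.e. γ^4 - 724γ^2 + 6400 = 0. So γ is a root of x^4 - 724x^2 + 6400. This polynomial is irreducible over Q: it has no rational root (each ±√141 ± √221 is irrational), and any factorization into two quadratics over Q would force √(31161) ∈ Q (pairing opposite roots) or √141, √221 ∈ Q (other pairings), all impossible. Hence [Q(γ):Q] = 4 = [Q(√141, √221):Q], so Q(γ) = Q(√141, √221).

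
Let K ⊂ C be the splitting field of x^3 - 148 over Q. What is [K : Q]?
[K : Q] = 6

The roots of x^3 - 148 are ∛148, ω∛148, ω^2∛148 where ω = e^(2πi/3) is a primitive cube root of unity, so K = Q(∛148, ω). Now [Q(∛148):Q] = 3 (since 148 is not a perfect cube, x^3 - 148 is irreducible) and [Q(ω):Q] = 2. Both 2 and 3 divide [K:Q], and [K:Q] ≤ 3·2 = 6, so [K:Q] = 6. (Equivalently: Q(∛148) ⊂ R but ω ∉ R, so [K : Q(∛148)] = 2.)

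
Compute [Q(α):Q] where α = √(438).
[Q(α):Q] = 2

[Q(α):Q] equals the degree of the minimal polynomial of α. Here α^2 = 438 and x^2 - 438 is irreducible (d = 438 is squarefree, ≠ 1, hence not a square), so deg(m_α) = 2. Thus [Q(α):Q] = 2.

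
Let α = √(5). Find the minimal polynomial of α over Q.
m_α(x) = x^2 - 5

α satisfies α^2 - 5 = 0, so x^2 - 5 annihilates α. Since d = 5 is squarefree and ≠ 1, it is not a perfect square in Q, so x^2 - 5 has no rational root and is therefore irreducible over Q (a degree-2 polynomial over a field is irreducible iff it has no root). Hence m_α(x) = x^2 - 5.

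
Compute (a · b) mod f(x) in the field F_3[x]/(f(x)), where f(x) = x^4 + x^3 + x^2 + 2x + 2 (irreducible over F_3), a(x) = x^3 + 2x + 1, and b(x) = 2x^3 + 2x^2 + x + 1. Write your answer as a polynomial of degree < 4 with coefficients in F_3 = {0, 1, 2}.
a · b ≡ 1 (mod f(x))

Multiply in F_3[x]: a(x)·b(x) = (x^3 + 2x + 1)·(2x^3 + 2x^2 + x + 1) = 2x^6 + 2x^5 + 2x^4 + x^3 + x^2 + 1. This has degree ≥ 4, so divide by f(x) over F_3: 2x^6 + 2x^5 + 2x^4 + x^3 + x^2 + 1 = (2x^2)·(x^4 + x^3 + x^2 + 2x + 2) + (1). Hence a·b ≡ 1 (mod f). (F_3[x]/(f) is a field with 3^4 = 81 elements since f is irreducible of degree 4.)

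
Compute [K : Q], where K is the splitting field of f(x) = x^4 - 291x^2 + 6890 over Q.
[K : Q] = 4

Solving the quadratic in x^2: x^2 = (291 ± √(291^2 - 4·6890))/2 = (291 ± √57121)/2 = (291 ± 239)/2, giving x^2 = 26 or x^2 = 265. So f(x) = (x^2 - 26)(x^2 - 265) and the roots of f are ±√26, ±√265. Hence the splitting field is K = Q(√26, √265). Since 26 and 265 are distinct squarefree integers > 1, their product 6890 is not a perfect square, so √265 ∉ Q(√26). By the tower law [K:Q] = [Q(√26,√265):Q(√26)] · [Q(√26):Q] = 2 · 2 = 4.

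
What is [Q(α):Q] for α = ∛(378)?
[Q(α):Q] = 3

The minimal polynomial of α is x^3 - 378, irreducible over Q since 378 is not a perfect cube (so x^3 - 378 has no rational root). Hence [Q(α):Q] = deg(m_α) = 3.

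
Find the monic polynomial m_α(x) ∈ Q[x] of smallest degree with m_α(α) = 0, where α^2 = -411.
m_α(x) = x^2 + 411

α satisfies α^2 + 411 = 0, so x^2 + 411 annihilates α. Since d = -411 is squarefree and ≠ 1, it is not a perfect square in Q, so x^2 + 411 has no rational root and is therefore irreducible over Q (a degree-2 polynomial over a field is irreducible iff it has no root). Hence m_α(x) = x^2 + 411.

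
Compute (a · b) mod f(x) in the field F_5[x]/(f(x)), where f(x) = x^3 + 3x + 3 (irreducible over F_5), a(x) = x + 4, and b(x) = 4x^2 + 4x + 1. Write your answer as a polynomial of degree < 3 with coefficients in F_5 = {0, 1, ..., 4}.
a · b ≡ 2 (mod f(x))

Multiply in F_5[x]: a(x)·b(x) = (x + 4)·(4x^2 + 4x + 1) = 4x^3 + 2x + 4. This has degree ≥ 3, so divide by f(x) over F_5: 4x^3 + 2x + 4 = (4)·(x^3 + 3x + 3) + (2). Hence a·b ≡ 2 (mod f). (F_5[x]/(f) is a field with 5^3 = 125 elements since f is irreducible of degree 3.)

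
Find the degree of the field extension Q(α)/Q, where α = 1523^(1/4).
[Q(α):Q] = 4

α is a root of x^4 - 1523. By Eisenstein's criterion at the prime p = 1523 (which divides the constant term 1523 but p^2 = 2319529 does not, since 1523 is squarefree), x^4 - 1523 is irreducible over Q. Hence [Q(α):Q] = 4.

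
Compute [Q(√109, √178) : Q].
[Q(√109, √178) : Q] = 4

[Q(√109):Q] = 2 (min poly x^2 - 109, irreducible since 109 is squarefree > 1). For the top step, suppose √178 ∈ Q(√109), say √178 = c + d√109 with c, d ∈ Q. Squaring: 178 = c^2 + 109d^2 + 2cd√109. Since √109 ∉ Q this forces 2cd = 0. If d = 0 then √178 = c ∈ Q, contradicting 178 squarefree > 1. If c = 0 then 178 = 109d^2, so 109·178 = (109d)^2 is a perfect square in Q — but 109·178 = 19402 is not a perfect square (since 109 and 178 are distinct squarefree integers). Contradiction. Hence √178 ∉ Q(√109), so x^2 - 178 stays irreducible over Q(√109) and [Q(√109, √178) : Q(√109)] = 2. By the tower law, [Q(√109, √178) : Q] = 2 · 2 = 4.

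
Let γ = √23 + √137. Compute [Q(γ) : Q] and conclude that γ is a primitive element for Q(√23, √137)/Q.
[Q(γ) : Q] = 4 (equivalently, Q(γ) = Q(√23, √137))

Obviously Q(γ) ⊆ Q(√23, √137), and [Q(√23, √137):Q] = 4 (since 23, 137 are distinct squarefree integers > 1 with 3151 not a perfect square). To show equality we compute the minimal polynomial of γ. From γ = √23 + √137: γ^2 = 23 + 2√(3151) + 137 = 160 + 2√(3151), so γ^2 - 160 = 2√(3151); squaring, (γ^2 - 160)^2 = 4·3151, i.e. γ^4 - 320γ^2 + 25600 - 12604 = 0, i.e. γ^4 - 320γ^2 + 12996 = 0. So γ is a root of x^4 - 320x^2 + 12996. This polynomial is irreducible over Q: it has no rational root (each ±√23 ± √137 is irrational), and any factorization into two quadratics over Q would force √(3151) ∈ Q (pairing opposite roots) or √23, √137 ∈ Q (other pairings), all impossible. Hence [Q(γ):Q] = 4 = [Q(√23, √137):Q], so Q(γ) = Q(√23, √137).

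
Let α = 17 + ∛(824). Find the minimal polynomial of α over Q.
m_α(x) = x^3 - 51x^2 + 867x - 5737

Set β = α - 17 = ∛(824), so β^3 = 824. Then (α - 17)^3 - 824 = 0, i.e. α is a root of g(x) = (x - 17)^3 - 824 = x^3 - 51x^2 + 867x - 5737. Since g(x) = h(x - 17) where h(x) = x^3 - 824, and h is irreducible over Q (because 824 is not a perfect cube, so h has no rational root, and a monic cubic with no rational root is irreducible), g is also irreducible (irreducibility is preserved under the substitution x → x - 17). Hence m_α(x) = x^3 - 51x^2 + 867x - 5737.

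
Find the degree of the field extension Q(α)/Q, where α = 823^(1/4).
[Q(α):Q] = 4

α is a root of x^4 - 823. By Eisenstein's criterion at the prime p = 823 (which divides the constant term 823 but p^2 = 677329 does not, since 823 is squarefree), x^4 - 823 is irreducible over Q. Hence [Q(α):Q] = 4.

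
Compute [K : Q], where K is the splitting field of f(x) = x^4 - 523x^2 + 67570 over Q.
[K : Q] = 4

Solving the quadratic in x^2: x^2 = (523 ± √(523^2 - 4·67570))/2 = (523 ± √3249)/2 = (523 ± 57)/2, giving x^2 = 233 or x^2 = 290. So f(x) = (x^2 - 233)(x^2 - 290) and the roots of f are ±√233, ±√290. Hence the splitting field is K = Q(√233, √290). Since 233 and 290 are distinct squarefree integers > 1, their product 67570 is not a perfect square, so √290 ∉ Q(√233). By the tower law [K:Q] = [Q(√233,√290):Q(√233)] · [Q(√233):Q] = 2 · 2 = 4.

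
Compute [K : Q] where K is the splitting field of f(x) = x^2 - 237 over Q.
[K : Q] = 2

f(x) = x^2 - 237 factors as (x - √237)(x + √237). The splitting field is K = Q(√237). Since 237 is squarefree and > 1, it is not a perfect square, so x^2 - 237 is irreducible over Q and [Q(√237) : Q] = 2. Hence [K : Q] = 2.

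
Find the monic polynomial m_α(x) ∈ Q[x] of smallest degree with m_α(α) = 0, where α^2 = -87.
m_α(x) = x^2 + 87

α satisfies α^2 + 87 = 0, so x^2 + 87 annihilates α. Since d = -87 is squarefree and ≠ 1, it is not a perfect square in Q, so x^2 + 87 has no rational root and is therefore irreducible over Q (a degree-2 polynomial over a field is irreducible iff it has no root). Hence m_α(x) = x^2 + 87.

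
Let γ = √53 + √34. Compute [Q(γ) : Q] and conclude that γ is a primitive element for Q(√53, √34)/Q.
[Q(γ) : Q] = 4 (equivalently, Q(γ) = Q(√53, √34))

Obviously Q(γ) ⊆ Q(√53, √34), and [Q(√53, √34):Q] = 4 (since 53, 34 are distinct squarefree integers > 1 with 1802 not a perfect square). To show equality we compute the minimal polynomial of γ. From γ = √53 + √34: γ^2 = 53 + 2√(1802) + 34 = 87 + 2√(1802), so γ^2 - 87 = 2√(1802); squaring, (γ^2 - 87)^2 = 4·1802, i.e. γ^4 - 174γ^2 + 7569 - 7208 = 0, i.e. γ^4 - 174γ^2 + 361 = 0. So γ is a root of x^4 - 174x^2 + 361. This polynomial is irreducible over Q: it has no rational root (each ±√53 ± √34 is irrational), and any factorization into two quadratics over Q would force √(1802) ∈ Q (pairing opposite roots) or √53, √34 ∈ Q (other pairings), all impossible. Hence [Q(γ):Q] = 4 = [Q(√53, √34):Q], so Q(γ) = Q(√53, √34).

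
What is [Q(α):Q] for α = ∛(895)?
[Q(α):Q] = 3

The minimal polynomial of α is x^3 - 895, irreducible over Q since 895 is not a perfect cube (so x^3 - 895 has no rational root). Hence [Q(α):Q] = deg(m_α) = 3.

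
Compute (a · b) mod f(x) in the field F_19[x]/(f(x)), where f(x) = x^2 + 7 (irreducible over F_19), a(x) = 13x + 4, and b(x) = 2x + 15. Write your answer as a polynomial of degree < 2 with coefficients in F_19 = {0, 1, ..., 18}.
a · b ≡ 13x + 11 (mod f(x))

Multiply in F_19[x]: a(x)·b(x) = (13x + 4)·(2x + 15) = 7x^2 + 13x + 3. This has degree ≥ 2, so divide by f(x) over F_19: 7x^2 + 13x + 3 = (7)·(x^2 + 7) + (13x + 11). Hence a·b ≡ 13x + 11 (mod f). (F_19[x]/(f) is a field with 19^2 = 361 elements since f is irreducible of degree 2.)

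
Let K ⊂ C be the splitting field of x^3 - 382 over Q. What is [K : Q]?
[K : Q] = 6

The roots of x^3 - 382 are ∛382, ω∛382, ω^2∛382 where ω = e^(2πi/3) is a primitive cube root of unity, so K = Q(∛382, ω). Now [Q(∛382):Q] = 3 (since 382 is not a perfect cube, x^3 - 382 is irreducible) and [Q(ω):Q] = 2. Both 2 and 3 divide [K:Q], and [K:Q] ≤ 3·2 = 6, so [K:Q] = 6. (Equivalently: Q(∛382) ⊂ R but ω ∉ R, so [K : Q(∛382)] = 2.)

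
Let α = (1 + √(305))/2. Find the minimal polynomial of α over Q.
m_α(x) = x^2 - x - 76

From 2α - 1 = √(305), squaring gives (2α - 1)^2 = 305, i.e. 4α^2 - 4α + 1 = 305, so α^2 - α + (1 - 305)/4 = 0. Since 305 ≡ 1 (mod 4), (1 - 305)/4 = -76 ∈ Z. The polynomial x^2 - x - 76 has discriminant 1 - 4·(-76) = 305, which is not a perfect square in Q (d = 305 is squarefree and ≠ 1), so x^2 - x - 76 is irreducible over Q. It is the minimal polynomial of α.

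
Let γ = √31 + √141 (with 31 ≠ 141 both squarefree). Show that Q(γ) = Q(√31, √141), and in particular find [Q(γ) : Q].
[Q(γ) : Q] = 4 (equivalently, Q(γ) = Q(√31, √141))

Obviously Q(γ) ⊆ Q(√31, √141), and [Q(√31, √141):Q] = 4 (since 31, 141 are distinct squarefree integers > 1 with 4371 not a perfect square). To show equality we compute the minimal polynomial of γ. From γ = √31 + √141: γ^2 = 31 + 2√(4371) + 141 = 172 + 2√(4371), so γ^2 - 172 = 2√(4371); squaring, (γ^2 - 172)^2 = 4·4371, i.e. γ^4 - 344γ^2 + 29584 - 17484 = 0, i.e. γ^4 - 344γ^2 + 12100 = 0. So γ is a root of x^4 - 344x^2 + 12100. This polynomial is irreducible over Q: it has no rational root (each ±√31 ± √141 is irrational), and any factorization into two quadratics over Q would force √(4371) ∈ Q (pairing opposite roots) or √31, √141 ∈ Q (other pairings), all impossible. Hence [Q(γ):Q] = 4 = [Q(√31, √141):Q], so Q(γ) = Q(√31, √141).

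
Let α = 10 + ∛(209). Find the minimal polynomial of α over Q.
m_α(x) = x^3 - 30x^2 + 300x - 1209

Set β = α - 10 = ∛(209), so β^3 = 209. Then (α - 10)^3 - 209 = 0, i.e. α is a root of g(x) = (x - 10)^3 - 209 = x^3 - 30x^2 + 300x - 1209. Since g(x) = h(x - 10) where h(x) = x^3 - 209, and h is irreducible over Q (because 209 is not a perfect cube, so h has no rational root, and a monic cubic with no rational root is irreducible), g is also irreducible (irreducibility is preserved under the substitution x → x - 10). Hence m_α(x) = x^3 - 30x^2 + 300x - 1209.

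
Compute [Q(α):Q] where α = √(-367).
[Q(α):Q] = 2

[Q(α):Q] equals the degree of the minimal polynomial of α. Here α^2 = -367 and x^2 + 367 is irreducible (d = -367 is squarefree, ≠ 1, hence not a square), so deg(m_α) = 2. Thus [Q(α):Q] = 2.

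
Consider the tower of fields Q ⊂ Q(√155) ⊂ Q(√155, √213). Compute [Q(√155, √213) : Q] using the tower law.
[Q(√155, √213) : Q] = 4

[Q(√155):Q] = 2 (min poly x^2 - 155, irreducible since 155 is squarefree > 1). For the top step, suppose √213 ∈ Q(√155), say √213 = c + d√155 with c, d ∈ Q. Squaring: 213 = c^2 + 155d^2 + 2cd√155. Since √155 ∉ Q this forces 2cd = 0. If d = 0 then √213 = c ∈ Q, contradicting 213 squarefree > 1. If c = 0 then 213 = 155d^2, so 155·213 = (155d)^2 is a perfect square in Q — but 155·213 = 33015 is not a perfect square (since 155 and 213 are distinct squarefree integers). Contradiction. Hence √213 ∉ Q(√155), so x^2 - 213 stays irreducible over Q(√155) and [Q(√155, √213) : Q(√155)] = 2. By the tower law, [Q(√155, √213) : Q] = 2 · 2 = 4.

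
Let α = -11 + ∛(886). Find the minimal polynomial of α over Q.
m_α(x) = x^3 + 33x^2 + 363x + 445

Set β = α + 11 = ∛(886), so β^3 = 886. Then (α + 11)^3 - 886 = 0, i.e. α is a root of g(x) = (x + 11)^3 - 886 = x^3 + 33x^2 + 363x + 445. Since g(x) = h(x + 11) where h(x) = x^3 - 886, and h is irreducible over Q (because 886 is not a perfect cube, so h has no rational root, and a monic cubic with no rational root is irreducible), g is also irreducible (irreducibility is preserved under the substitution x → x + 11). Hence m_α(x) = x^3 + 33x^2 + 363x + 445.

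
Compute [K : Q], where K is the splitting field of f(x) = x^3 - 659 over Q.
[K : Q] = 6

The roots of x^3 - 659 are ∛659, ω∛659, ω^2∛659 where ω = e^(2πi/3) is a primitive cube root of unity, so K = Q(∛659, ω). Now [Q(∛659):Q] = 3 (since 659 is not a perfect cube, x^3 - 659 is irreducible) and [Q(ω):Q] = 2. Both 2 and 3 divide [K:Q], and [K:Q] ≤ 3·2 = 6, so [K:Q] = 6. (Equivalently: Q(∛659) ⊂ R but ω ∉ R, so [K : Q(∛659)] = 2.)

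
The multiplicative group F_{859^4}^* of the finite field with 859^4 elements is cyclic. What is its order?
|F_{859^4}^*| = 544468370160

F_{859^4} has 859^4 = 544468370161 elements; its multiplicative group consists of all nonzero elements, so |F_{859^4}^*| = 544468370161 - 1 = 544468370160. (It is cyclic since any finite subgroup of the multiplicative group of a field is cyclic.)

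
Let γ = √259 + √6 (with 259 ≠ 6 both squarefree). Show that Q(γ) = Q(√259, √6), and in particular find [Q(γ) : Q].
[Q(γ) : Q] = 4 (equivalently, Q(γ) = Q(√259, √6))

Obviously Q(γ) ⊆ Q(√259, √6), and [Q(√259, √6):Q] = 4 (since 259, 6 are distinct squarefree integers > 1 with 1554 not a perfect square). To show equality we compute the minimal polynomial of γ. From γ = √259 + √6: γ^2 = 259 + 2√(1554) + 6 = 265 + 2√(1554), so γ^2 - 265 = 2√(1554); squaring, (γ^2 - 265)^2 = 4·1554, i.e. γ^4 - 530γ^2 + 70225 - 6216 = 0, i.e. γ^4 - 530γ^2 + 64009 = 0. So γ is a root of x^4 - 530x^2 + 64009. This polynomial is irreducible over Q: it has no rational root (each ±√259 ± √6 is irrational), and any factorization into two quadratics over Q would force √(1554) ∈ Q (pairing opposite roots) or √259, √6 ∈ Q (other pairings), all impossible. Hence [Q(γ):Q] = 4 = [Q(√259, √6):Q], so Q(γ) = Q(√259, √6).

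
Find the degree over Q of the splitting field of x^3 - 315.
[K : Q] = 6

The roots of x^3 - 315 are ∛315, ω∛315, ω^2∛315 where ω = e^(2πi/3) is a primitive cube root of unity, so K = Q(∛315, ω). Now [Q(∛315):Q] = 3 (since 315 is not a perfect cube, x^3 - 315 is irreducible) and [Q(ω):Q] = 2. Both 2 and 3 divide [K:Q], and [K:Q] ≤ 3·2 = 6, so [K:Q] = 6. (Equivalently: Q(∛315) ⊂ R but ω ∉ R, so [K : Q(∛315)] = 2.)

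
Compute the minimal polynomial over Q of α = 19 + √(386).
m_α(x) = x^2 - 38x - 25

From α - 19 = √(386), squaring gives (α - 19)^2 = 386, i.e. α^2 - 38α + 361 = 386, so α^2 - 38α - 25 = 0. The discriminant of x^2 - 38x - 25 is (-38)^2 - 4·(-25) = 1444 + 100 = 1544, and 4·(386) is not a perfect square in Q since 386 is squarefree and ≠ 1. Hence x^2 - 38x - 25 is irreducible over Q and is the minimal polynomial of α.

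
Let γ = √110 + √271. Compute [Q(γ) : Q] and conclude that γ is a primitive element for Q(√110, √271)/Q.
[Q(γ) : Q] = 4 (equivalently, Q(γ) = Q(√110, √271))

Obviously Q(γ) ⊆ Q(√110, √271), and [Q(√110, √271):Q] = 4 (since 110, 271 are distinct squarefree integers > 1 with 29810 not a perfect square). To show equality we compute the minimal polynomial of γ. From γ = √110 + √271: γ^2 = 110 + 2√(29810) + 271 = 381 + 2√(29810), so γ^2 - 381 = 2√(29810); squaring, (γ^2 - 381)^2 = 4·29810, i.e. γ^4 - 762γ^2 + 145161 - 119240 = 0, i.e. γ^4 - 762γ^2 + 25921 = 0. So γ is a root of x^4 - 762x^2 + 25921. This polynomial is irreducible over Q: it has no rational root (each ±√110 ± √271 is irrational), and any factorization into two quadratics over Q would force √(29810) ∈ Q (pairing opposite roots) or √110, √271 ∈ Q (other pairings), all impossible. Hence [Q(γ):Q] = 4 = [Q(√110, √271):Q], so Q(γ) = Q(√110, √271).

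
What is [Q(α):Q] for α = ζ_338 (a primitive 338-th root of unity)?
[Q(α):Q] = 156

The minimal polynomial of ζ_338 over Q is the 338-th cyclotomic polynomial Φ_338(x), which is irreducible over Q and has degree φ(338) = 156. Hence [Q(α):Q] = φ(338) = 156.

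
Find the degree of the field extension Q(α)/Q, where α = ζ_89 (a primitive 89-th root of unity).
[Q(α):Q] = 88

The minimal polynomial of ζ_89 over Q is the 89-th cyclotomic polynomial Φ_89(x), which is irreducible over Q and has degree φ(89) = 88. Hence [Q(α):Q] = φ(89) = 88.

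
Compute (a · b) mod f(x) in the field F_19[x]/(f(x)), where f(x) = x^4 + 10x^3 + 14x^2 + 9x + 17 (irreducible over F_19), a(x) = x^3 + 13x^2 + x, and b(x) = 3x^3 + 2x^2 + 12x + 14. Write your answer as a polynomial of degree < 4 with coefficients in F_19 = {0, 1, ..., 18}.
a · b ≡ 18x^3 + 2x^2 + 9x + 6 (mod f(x))

Multiply in F_19[x]: a(x)·b(x) = (x^3 + 13x^2 + x)·(3x^3 + 2x^2 + 12x + 14) = 3x^6 + 3x^5 + 3x^4 + x^3 + 4x^2 + 14x. This has degree ≥ 4, so divide by f(x) over F_19: 3x^6 + 3x^5 + 3x^4 + x^3 + 4x^2 + 14x = (3x^2 + 11x + 3)·(x^4 + 10x^3 + 14x^2 + 9x + 17) + (18x^3 + 2x^2 + 9x + 6). Hence a·b ≡ 18x^3 + 2x^2 + 9x + 6 (mod f). (F_19[x]/(f) is a field with 19^4 = 130321 elements since f is irreducible of degree 4.)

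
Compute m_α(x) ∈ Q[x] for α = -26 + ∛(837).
m_α(x) = x^3 + 78x^2 + 2028x + 16739

Set β = α + 26 = ∛(837), so β^3 = 837. Then (α + 26)^3 - 837 = 0, i.e. α is a root of g(x) = (x + 26)^3 - 837 = x^3 + 78x^2 + 2028x + 16739. Since g(x) = h(x + 26) where h(x) = x^3 - 837, and h is irreducible over Q (because 837 is not a perfect cube, so h has no rational root, and a monic cubic with no rational root is irreducible), g is also irreducible (irreducibility is preserved under the substitution x → x + 26). Hence m_α(x) = x^3 + 78x^2 + 2028x + 16739.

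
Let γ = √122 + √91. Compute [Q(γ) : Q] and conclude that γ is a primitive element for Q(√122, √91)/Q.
[Q(γ) : Q] = 4 (equivalently, Q(γ) = Q(√122, √91))

Obviously Q(γ) ⊆ Q(√122, √91), and [Q(√122, √91):Q] = 4 (since 122, 91 are distinct squarefree integers > 1 with 11102 not a perfect square). To show equality we compute the minimal polynomial of γ. From γ = √122 + √91: γ^2 = 122 + 2√(11102) + 91 = 213 + 2√(11102), so γ^2 - 213 = 2√(11102); squaring, (γ^2 - 213)^2 = 4·11102, i.e. γ^4 - 426γ^2 + 45369 - 44408 = 0, i.e. γ^4 - 426γ^2 + 961 = 0. So γ is a root of x^4 - 426x^2 + 961. This polynomial is irreducible over Q: it has no rational root (each ±√122 ± √91 is irrational), and any factorization into two quadratics over Q would force √(11102) ∈ Q (pairing opposite roots) or √122, √91 ∈ Q (other pairings), all impossible. Hence [Q(γ):Q] = 4 = [Q(√122, √91):Q], so Q(γ) = Q(√122, √91).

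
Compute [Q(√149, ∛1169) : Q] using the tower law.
[Q(√149, ∛1169) : Q] = 6

Let L = Q(√149, ∛1169). Since Q(√149) ⊂ L and [Q(√149):Q] = 2, the tower law gives 2 | [L:Q]. Likewise Q(∛1169) ⊂ L with [Q(∛1169):Q] = 3 (because 1169 is not a perfect cube), so 3 | [L:Q]. As gcd(2,3) = 1, [L:Q] is divisible by 6. Conversely L is generated over Q by √149 and ∛1169, so [L:Q] ≤ 2·3 = 6. Therefore [Q(√149, ∛1169) : Q] = 6.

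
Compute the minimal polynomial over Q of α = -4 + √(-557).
m_α(x) = x^2 + 8x + 573

From α + 4 = √(-557), squaring gives (α + 4)^2 = -557, i.e. α^2 + 8α + 16 = -557, so α^2 + 8α + 573 = 0. The discriminant of x^2 + 8x + 573 is (8)^2 - 4·(573) = 64 - 2292 = -2228, and 4·(-557) is not a perfect square in Q since -557 is squarefree and ≠ 1. Hence x^2 + 8x + 573 is irreducible over Q and is the minimal polynomial of α.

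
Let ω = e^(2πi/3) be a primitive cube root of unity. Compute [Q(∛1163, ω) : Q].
[Q(∛1163, ω) : Q] = 6

[Q(∛1163):Q] = 3 (min poly x^3 - 1163, irreducible since 1163 is not a perfect cube). [Q(ω):Q] = 2 (min poly x^2 + x + 1). Since Q(∛1163) ⊂ R and ω ∉ R, we have ω ∉ Q(∛1163), so x^2 + x + 1 remains irreducible over Q(∛1163) and [Q(∛1163, ω) : Q(∛1163)] = 2. By the tower law, [Q(∛1163, ω) : Q] = 3 · 2 = 6. (In fact Q(∛1163, ω) is the splitting field of x^3 - 1163 over Q.)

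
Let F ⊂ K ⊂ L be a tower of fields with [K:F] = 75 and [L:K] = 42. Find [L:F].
[L:F] = 3150

The tower law says that for any tower of field extensions F ⊂ K ⊂ L with finite degrees, [L:F] = [L:K] · [K:F]. Here this gives [L:F] = 42 · 75 = 3150.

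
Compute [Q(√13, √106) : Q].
[Q(√13, √106) : Q] = 4

[Q(√13):Q] = 2 (min poly x^2 - 13, irreducible since 13 is squarefree > 1). For the top step, suppose √106 ∈ Q(√13), say √106 = c + d√13 with c, d ∈ Q. Squaring: 106 = c^2 + 13d^2 + 2cd√13. Since √13 ∉ Q this forces 2cd = 0. If d = 0 then √106 = c ∈ Q, contradicting 106 squarefree > 1. If c = 0 then 106 = 13d^2, so 13·106 = (13d)^2 is a perfect square in Q — but 13·106 = 1378 is not a perfect square (since 13 and 106 are distinct squarefree integers). Contradiction. Hence √106 ∉ Q(√13), so x^2 - 106 stays irreducible over Q(√13) and [Q(√13, √106) : Q(√13)] = 2. By the tower law, [Q(√13, √106) : Q] = 2 · 2 = 4.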